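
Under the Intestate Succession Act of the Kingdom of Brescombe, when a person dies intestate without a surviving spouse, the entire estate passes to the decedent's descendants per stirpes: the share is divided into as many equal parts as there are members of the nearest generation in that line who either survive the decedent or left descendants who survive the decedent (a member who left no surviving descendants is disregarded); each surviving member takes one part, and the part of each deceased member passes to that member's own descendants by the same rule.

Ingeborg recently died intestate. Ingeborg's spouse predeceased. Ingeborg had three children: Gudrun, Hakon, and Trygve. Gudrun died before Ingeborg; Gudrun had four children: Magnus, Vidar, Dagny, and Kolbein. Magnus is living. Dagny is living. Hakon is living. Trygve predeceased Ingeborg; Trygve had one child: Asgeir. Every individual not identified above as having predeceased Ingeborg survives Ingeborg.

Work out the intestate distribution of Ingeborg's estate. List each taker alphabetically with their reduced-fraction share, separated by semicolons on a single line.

Asgeir 1/3; Dagny 1/12; Hakon 1/3; Kolbein 1/12; Magnus 1/12; Vidar 1/12

There is no surviving spouse, so the entire estate passes to Ingeborg's descendants per stirpes.
The estate is divided into 3 equal shares of 1/3 among Gudrun, Hakon, Trygve.
Gudrun predeceased; the 1/3 allotted to Gudrun's branch passes to Gudrun's issue by representation.
The 1/3 is divided into 4 equal shares of 1/12 among Magnus, Vidar, Dagny, Kolbein.
Magnus is living and takes 1/12.
Vidar is living and takes 1/12.
Dagny is living and takes 1/12.
Kolbein is living and takes 1/12.
Hakon is living and takes 1/3.
Trygve predeceased; the 1/3 allotted to Trygve's branch passes to Trygve's issue by representation.
Asgeir is the sole taker at this level and receives the full 1/3.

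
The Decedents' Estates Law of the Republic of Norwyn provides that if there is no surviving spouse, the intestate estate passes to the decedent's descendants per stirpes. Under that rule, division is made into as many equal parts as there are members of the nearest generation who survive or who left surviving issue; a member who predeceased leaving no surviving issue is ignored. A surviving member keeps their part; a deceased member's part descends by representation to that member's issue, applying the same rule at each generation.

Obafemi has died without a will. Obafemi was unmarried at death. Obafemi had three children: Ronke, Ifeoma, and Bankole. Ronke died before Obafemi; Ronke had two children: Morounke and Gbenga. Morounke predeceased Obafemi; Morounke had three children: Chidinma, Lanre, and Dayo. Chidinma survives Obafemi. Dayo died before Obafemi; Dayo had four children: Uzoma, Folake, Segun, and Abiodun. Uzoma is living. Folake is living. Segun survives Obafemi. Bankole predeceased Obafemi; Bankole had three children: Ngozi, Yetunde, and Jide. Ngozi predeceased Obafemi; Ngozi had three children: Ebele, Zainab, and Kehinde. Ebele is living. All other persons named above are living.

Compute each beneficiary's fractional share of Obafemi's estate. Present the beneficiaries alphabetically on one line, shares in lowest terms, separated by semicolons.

There is no surviving spouse, so the entire estate passes to Obafemi's descendants per stirpes.
The estate is divided into 3 equal shares of 1/3 among Ronke, Ifeoma, Bankole.
Ronke predeceased; the 1/3 allotted to Ronke's branch passes to Ronke's issue by representation.
The 1/3 is divided into 2 equal shares of 1/6 among Morounke, Gbenga.
Morounke predeceased; the 1/6 allotted to Morounke's branch passes to Morounke's issue by representation.
The 1/6 is divided into 3 equal shares of 1/18 among Chidinma, Lanre, Dayo.
Chidinma is living and takes 1/18.
Lanre is living and takes 1/18.
Dayo predeceased; the 1/18 allotted to Dayo's branch passes to Dayo's issue by representation.
The 1/18 is divided into 4 equal shares of 1/72 among Uzoma, Folake, Segun, Abiodun.
Uzoma is living and takes 1/72.
Folake is living and takes 1/72.
Segun is living and takes 1/72.
Abiodun is living and takes 1/72.
Gbenga is living and takes 1/6.
Ifeoma is living and takes 1/3.
Bankole predeceased; the 1/3 allotted to Bankole's branch passes to Bankole's issue by representation.
The 1/3 is divided into 3 equal shares of 1/9 among Ngozi, Yetunde, Jide.
Ngozi predeceased; the 1/9 allotted to Ngozi's branch passes to Ngozi's issue by representation.
The 1/9 is divided into 3 equal shares of 1/27 among Ebele, Zainab, Kehinde.
Ebele is living and takes 1/27.
Zainab is living and takes 1/27.
Kehinde is living and takes 1/27.
Yetunde is living and takes 1/9.
Jide is living and takes 1/9.

Abiodun 1/72; Chidinma 1/18; Ebele 1/27; Folake 1/72; Gbenga 1/6; Ifeoma 1/3; Jide 1/9; Kehinde 1/27; Lanre 1/18; Segun 1/72; Uzoma 1/72; Yetunde 1/9; Zainab 1/27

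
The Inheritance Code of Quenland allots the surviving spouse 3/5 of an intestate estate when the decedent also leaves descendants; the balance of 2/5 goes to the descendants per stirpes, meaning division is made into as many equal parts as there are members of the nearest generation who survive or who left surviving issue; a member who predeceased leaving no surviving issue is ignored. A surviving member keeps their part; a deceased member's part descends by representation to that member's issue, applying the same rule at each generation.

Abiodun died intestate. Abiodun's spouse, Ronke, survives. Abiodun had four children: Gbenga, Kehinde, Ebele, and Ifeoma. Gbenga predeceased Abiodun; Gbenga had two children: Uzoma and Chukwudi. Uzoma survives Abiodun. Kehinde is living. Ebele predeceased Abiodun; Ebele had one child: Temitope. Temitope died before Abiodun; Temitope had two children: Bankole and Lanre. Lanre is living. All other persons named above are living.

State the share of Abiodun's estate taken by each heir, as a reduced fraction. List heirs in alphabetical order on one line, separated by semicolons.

Ronke, as surviving spouse, takes 3/5.
The remaining 2/5 passes to Abiodun's descendants per stirpes.
The 2/5 is divided into 4 equal shares of 1/10 among Gbenga, Kehinde, Ebele, Ifeoma.
Gbenga predeceased; the 1/10 allotted to Gbenga's branch passes to Gbenga's issue by representation.
The 1/10 is divided into 2 equal shares of 1/20 among Uzoma, Chukwudi.
Uzoma is living and takes 1/20.
Chukwudi is living and takes 1/20.
Kehinde is living and takes 1/10.
Ebele predeceased; the 1/10 allotted to Ebele's branch passes to Ebele's issue by representation.
Temitope's line is the sole branch at this level, so the full 1/10 passes to Temitope's issue by representation.
The 1/10 is divided into 2 equal shares of 1/20 among Bankole, Lanre.
Bankole is living and takes 1/20.
Lanre is living and takes 1/20.
Ifeoma is living and takes 1/10.

Bankole 1/20; Chukwudi 1/20; Ifeoma 1/10; Kehinde 1/10; Lanre 1/20; Ronke 3/5; Uzoma 1/20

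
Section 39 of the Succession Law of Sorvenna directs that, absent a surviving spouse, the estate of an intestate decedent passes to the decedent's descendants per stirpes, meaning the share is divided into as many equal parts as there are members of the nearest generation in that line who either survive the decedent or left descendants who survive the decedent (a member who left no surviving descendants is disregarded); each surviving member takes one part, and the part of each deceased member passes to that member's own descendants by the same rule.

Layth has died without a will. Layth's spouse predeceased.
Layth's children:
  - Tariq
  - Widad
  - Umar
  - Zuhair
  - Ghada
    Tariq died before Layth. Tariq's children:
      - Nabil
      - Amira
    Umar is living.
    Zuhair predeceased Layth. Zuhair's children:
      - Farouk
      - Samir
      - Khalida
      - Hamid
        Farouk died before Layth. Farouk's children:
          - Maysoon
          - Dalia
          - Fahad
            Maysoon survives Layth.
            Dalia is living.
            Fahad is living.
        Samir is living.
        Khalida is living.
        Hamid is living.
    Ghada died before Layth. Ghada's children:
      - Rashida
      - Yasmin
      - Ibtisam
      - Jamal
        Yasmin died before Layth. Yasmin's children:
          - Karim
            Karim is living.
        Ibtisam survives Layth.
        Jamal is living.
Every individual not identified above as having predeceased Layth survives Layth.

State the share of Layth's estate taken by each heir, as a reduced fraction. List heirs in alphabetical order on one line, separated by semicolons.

There is no surviving spouse, so the entire estate passes to Layth's descendants per stirpes.
The estate is divided into 5 equal shares of 1/5 among Tariq, Widad, Umar, Zuhair, Ghada.
Tariq predeceased; the 1/5 allotted to Tariq's branch passes to Tariq's issue by representation.
The 1/5 is divided into 2 equal shares of 1/10 among Nabil, Amira.
Nabil is living and takes 1/10.
Amira is living and takes 1/10.
Widad is living and takes 1/5.
Umar is living and takes 1/5.
Zuhair predeceased; the 1/5 allotted to Zuhair's branch passes to Zuhair's issue by representation.
The 1/5 is divided into 4 equal shares of 1/20 among Farouk, Samir, Khalida, Hamid.
Farouk predeceased; the 1/20 allotted to Farouk's branch passes to Farouk's issue by representation.
The 1/20 is divided into 3 equal shares of 1/60 among Maysoon, Dalia, Fahad.
Maysoon is living and takes 1/60.
Dalia is living and takes 1/60.
Fahad is living and takes 1/60.
Samir is living and takes 1/20.
Khalida is living and takes 1/20.
Hamid is living and takes 1/20.
Ghada predeceased; the 1/5 allotted to Ghada's branch passes to Ghada's issue by representation.
The 1/5 is divided into 4 equal shares of 1/20 among Rashida, Yasmin, Ibtisam, Jamal.
Rashida is living and takes 1/20.
Yasmin predeceased; the 1/20 allotted to Yasmin's branch passes to Yasmin's issue by representation.
Karim is the sole taker at this level and receives the full 1/20.
Ibtisam is living and takes 1/20.
Jamal is living and takes 1/20.

Amira 1/10; Dalia 1/60; Fahad 1/60; Hamid 1/20; Ibtisam 1/20; Jamal 1/20; Karim 1/20; Khalida 1/20; Maysoon 1/60; Nabil 1/10; Rashida 1/20; Samir 1/20; Umar 1/5; Widad 1/5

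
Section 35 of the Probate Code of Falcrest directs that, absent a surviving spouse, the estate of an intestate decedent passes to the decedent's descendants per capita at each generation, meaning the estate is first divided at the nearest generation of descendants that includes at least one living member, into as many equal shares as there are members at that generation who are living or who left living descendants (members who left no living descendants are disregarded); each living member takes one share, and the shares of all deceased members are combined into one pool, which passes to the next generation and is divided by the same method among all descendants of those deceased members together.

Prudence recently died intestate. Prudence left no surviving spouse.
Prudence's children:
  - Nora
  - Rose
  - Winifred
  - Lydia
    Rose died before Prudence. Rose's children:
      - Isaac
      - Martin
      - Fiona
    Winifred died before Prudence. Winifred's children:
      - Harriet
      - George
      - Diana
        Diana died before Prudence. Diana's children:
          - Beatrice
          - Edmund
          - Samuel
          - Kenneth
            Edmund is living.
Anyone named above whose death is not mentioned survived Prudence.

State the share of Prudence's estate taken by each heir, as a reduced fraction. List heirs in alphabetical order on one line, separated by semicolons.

Beatrice 1/48; Edmund 1/48; Fiona 1/12; George 1/12; Harriet 1/12; Isaac 1/12; Kenneth 1/48; Lydia 1/4; Martin 1/12; Nora 1/4; Samuel 1/48

There is no surviving spouse, so the entire estate passes to Prudence's descendants per capita at each generation.
At generation 1 (Nora, Rose, Winifred, Lydia) there are 4 shares of (1)/4 = 1/4 each.
Living: Nora and Lydia — each takes 1/4.
Deceased: Rose and Winifred. Their combined 1/2 is pooled and carried to generation 2.
At generation 2 (Isaac, Martin, Fiona, Harriet, George, Diana) there are 6 shares of (1/2)/6 = 1/12 each.
Living: Isaac, Martin, Fiona, Harriet, and George — each takes 1/12.
Deceased: Diana. That 1/12 share is carried to generation 3.
At generation 3 (Beatrice, Edmund, Samuel, Kenneth) there are 4 shares of (1/12)/4 = 1/48 each.
Living: Beatrice, Edmund, Samuel, and Kenneth — each takes 1/48.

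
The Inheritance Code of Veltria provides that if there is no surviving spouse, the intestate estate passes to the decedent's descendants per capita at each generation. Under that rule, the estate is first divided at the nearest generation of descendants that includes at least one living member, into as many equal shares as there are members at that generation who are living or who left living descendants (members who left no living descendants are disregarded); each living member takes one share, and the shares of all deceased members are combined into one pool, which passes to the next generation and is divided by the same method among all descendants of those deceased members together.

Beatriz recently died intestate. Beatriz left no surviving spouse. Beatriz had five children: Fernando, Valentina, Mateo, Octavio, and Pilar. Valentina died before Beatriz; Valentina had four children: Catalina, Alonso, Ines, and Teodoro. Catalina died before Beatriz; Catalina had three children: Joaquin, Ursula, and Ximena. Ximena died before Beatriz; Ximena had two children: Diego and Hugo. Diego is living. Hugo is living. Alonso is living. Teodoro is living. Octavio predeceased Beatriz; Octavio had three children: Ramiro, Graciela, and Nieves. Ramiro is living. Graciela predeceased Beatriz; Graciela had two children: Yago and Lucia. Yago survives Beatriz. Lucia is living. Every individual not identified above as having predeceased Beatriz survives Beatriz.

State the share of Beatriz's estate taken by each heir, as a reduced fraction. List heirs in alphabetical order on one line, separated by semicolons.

Alonso 2/35; Diego 2/175; Fernando 1/5; Hugo 2/175; Ines 2/35; Joaquin 4/175; Lucia 4/175; Mateo 1/5; Nieves 2/35; Pilar 1/5; Ramiro 2/35; Teodoro 2/35; Ursula 4/175; Yago 4/175

There is no surviving spouse, so the entire estate passes to Beatriz's descendants per capita at each generation.
At generation 1 (Fernando, Valentina, Mateo, Octavio, Pilar) there are 5 shares of (1)/5 = 1/5 each.
Living: Fernando, Mateo, and Pilar — each takes 1/5.
Deceased: Valentina and Octavio. Their combined 2/5 is pooled and carried to generation 2.
At generation 2 (Catalina, Alonso, Ines, Teodoro, Ramiro, Graciela, Nieves) there are 7 shares of (2/5)/7 = 2/35 each.
Living: Alonso, Ines, Teodoro, Ramiro, and Nieves — each takes 2/35.
Deceased: Catalina and Graciela. Their combined 4/35 is pooled and carried to generation 3.
At generation 3 (Joaquin, Ursula, Ximena, Yago, Lucia) there are 5 shares of (4/35)/5 = 4/175 each.
Living: Joaquin, Ursula, Yago, and Lucia — each takes 4/175.
Deceased: Ximena. That 4/175 share is carried to generation 4.
At generation 4 (Diego, Hugo) there are 2 shares of (4/175)/2 = 2/175 each.
Living: Diego and Hugo — each takes 2/175.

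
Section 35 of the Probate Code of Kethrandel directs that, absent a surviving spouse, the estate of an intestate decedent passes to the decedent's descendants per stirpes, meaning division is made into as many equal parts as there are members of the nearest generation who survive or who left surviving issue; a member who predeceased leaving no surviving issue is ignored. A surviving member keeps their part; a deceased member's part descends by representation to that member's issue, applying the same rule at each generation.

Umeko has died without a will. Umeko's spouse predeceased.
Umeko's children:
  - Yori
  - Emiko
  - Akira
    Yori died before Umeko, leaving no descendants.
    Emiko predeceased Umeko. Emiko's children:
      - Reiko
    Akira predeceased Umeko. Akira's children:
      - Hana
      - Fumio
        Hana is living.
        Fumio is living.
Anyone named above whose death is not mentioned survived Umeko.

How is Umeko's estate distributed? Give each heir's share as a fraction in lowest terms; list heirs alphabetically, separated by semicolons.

Fumio 1/4; Hana 1/4; Reiko 1/2

There is no surviving spouse, so the entire estate passes to Umeko's descendants per stirpes.
Yori left no surviving issue, so that branch lapses and is disregarded.
The estate is divided into 2 equal shares of 1/2 among Emiko, Akira.
Emiko predeceased; the 1/2 allotted to Emiko's branch passes to Emiko's issue by representation.
Reiko is the sole taker at this level and receives the full 1/2.
Akira predeceased; the 1/2 allotted to Akira's branch passes to Akira's issue by representation.
The 1/2 is divided into 2 equal shares of 1/4 among Hana, Fumio.
Hana is living and takes 1/4.
Fumio is living and takes 1/4.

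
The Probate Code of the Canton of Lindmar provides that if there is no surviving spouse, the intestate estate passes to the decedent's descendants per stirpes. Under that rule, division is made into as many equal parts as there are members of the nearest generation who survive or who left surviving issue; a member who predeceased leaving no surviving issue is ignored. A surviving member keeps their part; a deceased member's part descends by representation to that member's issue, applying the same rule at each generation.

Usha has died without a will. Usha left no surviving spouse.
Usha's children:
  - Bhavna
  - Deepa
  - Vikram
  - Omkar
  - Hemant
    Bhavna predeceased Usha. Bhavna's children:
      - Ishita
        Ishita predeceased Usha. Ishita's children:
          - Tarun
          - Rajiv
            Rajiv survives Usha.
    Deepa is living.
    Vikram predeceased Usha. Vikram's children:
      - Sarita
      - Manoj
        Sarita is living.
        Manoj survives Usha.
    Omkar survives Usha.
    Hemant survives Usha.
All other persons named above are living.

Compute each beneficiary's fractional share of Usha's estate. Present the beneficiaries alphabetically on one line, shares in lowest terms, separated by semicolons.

There is no surviving spouse, so the entire estate passes to Usha's descendants per stirpes.
The estate is divided into 5 equal shares of 1/5 among Bhavna, Deepa, Vikram, Omkar, Hemant.
Bhavna predeceased; the 1/5 allotted to Bhavna's branch passes to Bhavna's issue by representation.
Ishita's line is the sole branch at this level, so the full 1/5 passes to Ishita's issue by representation.
The 1/5 is divided into 2 equal shares of 1/10 among Tarun, Rajiv.
Tarun is living and takes 1/10.
Rajiv is living and takes 1/10.
Deepa is living and takes 1/5.
Vikram predeceased; the 1/5 allotted to Vikram's branch passes to Vikram's issue by representation.
The 1/5 is divided into 2 equal shares of 1/10 among Sarita, Manoj.
Sarita is living and takes 1/10.
Manoj is living and takes 1/10.
Omkar is living and takes 1/5.
Hemant is living and takes 1/5.

Deepa 1/5; Hemant 1/5; Manoj 1/10; Omkar 1/5; Rajiv 1/10; Sarita 1/10; Tarun 1/10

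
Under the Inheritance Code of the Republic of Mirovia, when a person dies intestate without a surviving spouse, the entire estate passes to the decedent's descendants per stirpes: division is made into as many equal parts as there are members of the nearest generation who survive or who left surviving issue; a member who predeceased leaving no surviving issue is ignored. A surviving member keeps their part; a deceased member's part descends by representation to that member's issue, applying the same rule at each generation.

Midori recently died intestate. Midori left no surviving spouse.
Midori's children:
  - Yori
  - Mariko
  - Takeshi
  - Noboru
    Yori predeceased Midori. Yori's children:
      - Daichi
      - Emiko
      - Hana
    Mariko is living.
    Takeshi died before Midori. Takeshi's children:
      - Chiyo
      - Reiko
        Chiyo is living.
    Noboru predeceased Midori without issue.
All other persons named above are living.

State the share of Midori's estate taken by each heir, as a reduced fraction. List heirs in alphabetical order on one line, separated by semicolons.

There is no surviving spouse, so the entire estate passes to Midori's descendants per stirpes.
Noboru left no surviving issue, so that branch lapses and is disregarded.
The estate is divided into 3 equal shares of 1/3 among Yori, Mariko, Takeshi.
Yori predeceased; the 1/3 allotted to Yori's branch passes to Yori's issue by representation.
The 1/3 is divided into 3 equal shares of 1/9 among Daichi, Emiko, Hana.
Daichi is living and takes 1/9.
Emiko is living and takes 1/9.
Hana is living and takes 1/9.
Mariko is living and takes 1/3.
Takeshi predeceased; the 1/3 allotted to Takeshi's branch passes to Takeshi's issue by representation.
The 1/3 is divided into 2 equal shares of 1/6 among Chiyo, Reiko.
Chiyo is living and takes 1/6.
Reiko is living and takes 1/6.

Chiyo 1/6; Daichi 1/9; Emiko 1/9; Hana 1/9; Mariko 1/3; Reiko 1/6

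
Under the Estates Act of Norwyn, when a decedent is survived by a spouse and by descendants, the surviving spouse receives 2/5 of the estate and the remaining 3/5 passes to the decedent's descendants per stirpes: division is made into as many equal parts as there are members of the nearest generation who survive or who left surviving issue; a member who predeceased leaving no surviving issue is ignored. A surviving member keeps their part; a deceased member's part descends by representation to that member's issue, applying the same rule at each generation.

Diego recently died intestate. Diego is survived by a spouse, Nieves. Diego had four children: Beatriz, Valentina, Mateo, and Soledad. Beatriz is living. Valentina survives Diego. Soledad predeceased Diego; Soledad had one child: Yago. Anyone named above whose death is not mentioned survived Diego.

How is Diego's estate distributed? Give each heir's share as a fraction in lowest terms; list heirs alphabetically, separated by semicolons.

Beatriz 3/20; Mateo 3/20; Nieves 2/5; Valentina 3/20; Yago 3/20

Nieves, as surviving spouse, takes 2/5.
The remaining 3/5 passes to Diego's descendants per stirpes.
The 3/5 is divided into 4 equal shares of 3/20 among Beatriz, Valentina, Mateo, Soledad.
Beatriz is living and takes 3/20.
Valentina is living and takes 3/20.
Mateo is living and takes 3/20.
Soledad predeceased; the 3/20 allotted to Soledad's branch passes to Soledad's issue by representation.
Yago is the sole taker at this level and receives the full 3/20.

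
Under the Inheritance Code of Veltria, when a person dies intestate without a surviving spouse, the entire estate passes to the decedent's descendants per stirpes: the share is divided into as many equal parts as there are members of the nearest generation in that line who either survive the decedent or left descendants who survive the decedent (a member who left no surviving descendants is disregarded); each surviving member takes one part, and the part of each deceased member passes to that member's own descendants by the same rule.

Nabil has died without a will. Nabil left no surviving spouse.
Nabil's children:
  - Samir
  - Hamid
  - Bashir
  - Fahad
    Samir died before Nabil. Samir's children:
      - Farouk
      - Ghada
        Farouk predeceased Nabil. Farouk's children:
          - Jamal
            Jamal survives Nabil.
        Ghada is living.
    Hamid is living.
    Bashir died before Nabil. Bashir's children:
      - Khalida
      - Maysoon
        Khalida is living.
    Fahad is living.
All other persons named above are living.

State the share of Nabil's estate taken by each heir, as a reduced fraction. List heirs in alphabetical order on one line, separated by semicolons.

Fahad 1/4; Ghada 1/8; Hamid 1/4; Jamal 1/8; Khalida 1/8; Maysoon 1/8

There is no surviving spouse, so the entire estate passes to Nabil's descendants per stirpes.
The estate is divided into 4 equal shares of 1/4 among Samir, Hamid, Bashir, Fahad.
Samir predeceased; the 1/4 allotted to Samir's branch passes to Samir's issue by representation.
The 1/4 is divided into 2 equal shares of 1/8 among Farouk, Ghada.
Farouk predeceased; the 1/8 allotted to Farouk's branch passes to Farouk's issue by representation.
Jamal is the sole taker at this level and receives the full 1/8.
Ghada is living and takes 1/8.
Hamid is living and takes 1/4.
Bashir predeceased; the 1/4 allotted to Bashir's branch passes to Bashir's issue by representation.
The 1/4 is divided into 2 equal shares of 1/8 among Khalida, Maysoon.
Khalida is living and takes 1/8.
Maysoon is living and takes 1/8.
Fahad is living and takes 1/4.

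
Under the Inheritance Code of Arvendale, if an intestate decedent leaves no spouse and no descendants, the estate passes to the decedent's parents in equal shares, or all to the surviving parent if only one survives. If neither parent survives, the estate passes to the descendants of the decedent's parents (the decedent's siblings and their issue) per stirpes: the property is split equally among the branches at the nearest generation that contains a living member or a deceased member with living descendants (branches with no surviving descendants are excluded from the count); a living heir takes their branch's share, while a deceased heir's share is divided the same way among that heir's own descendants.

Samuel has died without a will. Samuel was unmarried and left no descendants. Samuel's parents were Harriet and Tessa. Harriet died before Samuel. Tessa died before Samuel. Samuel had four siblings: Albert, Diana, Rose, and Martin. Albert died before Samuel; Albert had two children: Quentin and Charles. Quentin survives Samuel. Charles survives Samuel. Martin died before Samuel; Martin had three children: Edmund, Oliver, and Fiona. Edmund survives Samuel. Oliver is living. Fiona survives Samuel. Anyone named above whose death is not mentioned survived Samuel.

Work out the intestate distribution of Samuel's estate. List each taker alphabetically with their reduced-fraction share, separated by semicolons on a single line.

Neither parent survives and there are no descendants, so the estate passes to Samuel's siblings and their issue per stirpes.
The estate is divided into 4 equal shares of 1/4 among Albert, Diana, Rose, Martin.
Albert predeceased; the 1/4 allotted to Albert's branch passes to Albert's issue by representation.
The 1/4 is divided into 2 equal shares of 1/8 among Quentin, Charles.
Quentin is living and takes 1/8.
Charles is living and takes 1/8.
Diana is living and takes 1/4.
Rose is living and takes 1/4.
Martin predeceased; the 1/4 allotted to Martin's branch passes to Martin's issue by representation.
The 1/4 is divided into 3 equal shares of 1/12 among Edmund, Oliver, Fiona.
Edmund is living and takes 1/12.
Oliver is living and takes 1/12.
Fiona is living and takes 1/12.

Charles 1/8; Diana 1/4; Edmund 1/12; Fiona 1/12; Oliver 1/12; Quentin 1/8; Rose 1/4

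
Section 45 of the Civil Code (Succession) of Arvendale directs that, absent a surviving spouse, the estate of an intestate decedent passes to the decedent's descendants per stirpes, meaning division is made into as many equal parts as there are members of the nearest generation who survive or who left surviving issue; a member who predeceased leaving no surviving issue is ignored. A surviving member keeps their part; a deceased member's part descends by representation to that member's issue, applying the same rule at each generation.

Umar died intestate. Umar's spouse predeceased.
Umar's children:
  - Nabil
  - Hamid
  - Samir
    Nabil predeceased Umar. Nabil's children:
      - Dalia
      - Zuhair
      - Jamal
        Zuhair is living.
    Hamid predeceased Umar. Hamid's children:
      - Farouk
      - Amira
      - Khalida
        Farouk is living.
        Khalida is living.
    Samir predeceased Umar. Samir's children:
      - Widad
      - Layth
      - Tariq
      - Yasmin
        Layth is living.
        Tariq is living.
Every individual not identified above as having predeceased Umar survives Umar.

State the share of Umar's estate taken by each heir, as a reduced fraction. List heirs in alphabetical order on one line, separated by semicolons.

There is no surviving spouse, so the entire estate passes to Umar's descendants per stirpes.
The estate is divided into 3 equal shares of 1/3 among Nabil, Hamid, Samir.
Nabil predeceased; the 1/3 allotted to Nabil's branch passes to Nabil's issue by representation.
The 1/3 is divided into 3 equal shares of 1/9 among Dalia, Zuhair, Jamal.
Dalia is living and takes 1/9.
Zuhair is living and takes 1/9.
Jamal is living and takes 1/9.
Hamid predeceased; the 1/3 allotted to Hamid's branch passes to Hamid's issue by representation.
The 1/3 is divided into 3 equal shares of 1/9 among Farouk, Amira, Khalida.
Farouk is living and takes 1/9.
Amira is living and takes 1/9.
Khalida is living and takes 1/9.
Samir predeceased; the 1/3 allotted to Samir's branch passes to Samir's issue by representation.
The 1/3 is divided into 4 equal shares of 1/12 among Widad, Layth, Tariq, Yasmin.
Widad is living and takes 1/12.
Layth is living and takes 1/12.
Tariq is living and takes 1/12.
Yasmin is living and takes 1/12.

Amira 1/9; Dalia 1/9; Farouk 1/9; Jamal 1/9; Khalida 1/9; Layth 1/12; Tariq 1/12; Widad 1/12; Yasmin 1/12; Zuhair 1/9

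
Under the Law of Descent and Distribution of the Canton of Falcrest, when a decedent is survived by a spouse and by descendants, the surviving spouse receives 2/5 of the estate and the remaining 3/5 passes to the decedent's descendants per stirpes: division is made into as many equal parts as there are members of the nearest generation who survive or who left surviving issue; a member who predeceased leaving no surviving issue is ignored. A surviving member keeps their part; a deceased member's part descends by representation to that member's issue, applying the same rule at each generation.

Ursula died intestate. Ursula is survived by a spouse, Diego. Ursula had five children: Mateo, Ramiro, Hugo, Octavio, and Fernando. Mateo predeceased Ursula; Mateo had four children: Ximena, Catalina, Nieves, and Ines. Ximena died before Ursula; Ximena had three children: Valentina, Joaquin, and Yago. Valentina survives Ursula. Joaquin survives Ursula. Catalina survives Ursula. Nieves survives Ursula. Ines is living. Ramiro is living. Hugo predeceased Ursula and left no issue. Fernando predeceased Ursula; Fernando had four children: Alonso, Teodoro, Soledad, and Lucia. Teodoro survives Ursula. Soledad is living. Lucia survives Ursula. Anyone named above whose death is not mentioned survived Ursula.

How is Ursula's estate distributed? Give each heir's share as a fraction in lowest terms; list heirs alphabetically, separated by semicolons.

Alonso 3/80; Catalina 3/80; Diego 2/5; Ines 3/80; Joaquin 1/80; Lucia 3/80; Nieves 3/80; Octavio 3/20; Ramiro 3/20; Soledad 3/80; Teodoro 3/80; Valentina 1/80; Yago 1/80

Diego, as surviving spouse, takes 2/5.
The remaining 3/5 passes to Ursula's descendants per stirpes.
Hugo left no surviving issue, so that branch lapses and is disregarded.
The 3/5 is divided into 4 equal shares of 3/20 among Mateo, Ramiro, Octavio, Fernando.
Mateo predeceased; the 3/20 allotted to Mateo's branch passes to Mateo's issue by representation.
The 3/20 is divided into 4 equal shares of 3/80 among Ximena, Catalina, Nieves, Ines.
Ximena predeceased; the 3/80 allotted to Ximena's branch passes to Ximena's issue by representation.
The 3/80 is divided into 3 equal shares of 1/80 among Valentina, Joaquin, Yago.
Valentina is living and takes 1/80.
Joaquin is living and takes 1/80.
Yago is living and takes 1/80.
Catalina is living and takes 3/80.
Nieves is living and takes 3/80.
Ines is living and takes 3/80.
Ramiro is living and takes 3/20.
Octavio is living and takes 3/20.
Fernando predeceased; the 3/20 allotted to Fernando's branch passes to Fernando's issue by representation.
The 3/20 is divided into 4 equal shares of 3/80 among Alonso, Teodoro, Soledad, Lucia.
Alonso is living and takes 3/80.
Teodoro is living and takes 3/80.
Soledad is living and takes 3/80.
Lucia is living and takes 3/80.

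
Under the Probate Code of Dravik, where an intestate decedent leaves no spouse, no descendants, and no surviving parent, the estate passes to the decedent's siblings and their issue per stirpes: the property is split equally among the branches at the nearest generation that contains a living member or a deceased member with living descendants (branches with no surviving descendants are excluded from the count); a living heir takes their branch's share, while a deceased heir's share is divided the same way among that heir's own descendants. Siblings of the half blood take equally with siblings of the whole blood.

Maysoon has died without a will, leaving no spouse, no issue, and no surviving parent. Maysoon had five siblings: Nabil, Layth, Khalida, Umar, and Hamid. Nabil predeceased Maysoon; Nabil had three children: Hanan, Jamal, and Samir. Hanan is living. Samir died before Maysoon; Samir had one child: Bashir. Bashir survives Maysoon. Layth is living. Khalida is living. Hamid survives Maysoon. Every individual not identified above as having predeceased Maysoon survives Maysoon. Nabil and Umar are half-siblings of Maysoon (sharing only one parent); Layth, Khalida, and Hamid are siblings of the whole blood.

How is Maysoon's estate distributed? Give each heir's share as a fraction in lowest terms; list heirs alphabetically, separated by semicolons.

Bashir 1/15; Hamid 1/5; Hanan 1/15; Jamal 1/15; Khalida 1/5; Layth 1/5; Umar 1/5

No spouse, descendants, or parent survives, so the estate passes to Maysoon's siblings per stirpes.
Half-blood and whole-blood siblings take equally under the stated rule.
The estate is divided into 5 equal shares of 1/5 among Nabil, Layth, Khalida, Umar, Hamid.
Nabil predeceased; the 1/5 allotted to Nabil's branch passes to Nabil's issue by representation.
The 1/5 is divided into 3 equal shares of 1/15 among Hanan, Jamal, Samir.
Hanan is living and takes 1/15.
Jamal is living and takes 1/15.
Samir predeceased; the 1/15 allotted to Samir's branch passes to Samir's issue by representation.
Bashir is the sole taker at this level and receives the full 1/15.
Layth is living and takes 1/5.
Khalida is living and takes 1/5.
Umar is living and takes 1/5.
Hamid is living and takes 1/5.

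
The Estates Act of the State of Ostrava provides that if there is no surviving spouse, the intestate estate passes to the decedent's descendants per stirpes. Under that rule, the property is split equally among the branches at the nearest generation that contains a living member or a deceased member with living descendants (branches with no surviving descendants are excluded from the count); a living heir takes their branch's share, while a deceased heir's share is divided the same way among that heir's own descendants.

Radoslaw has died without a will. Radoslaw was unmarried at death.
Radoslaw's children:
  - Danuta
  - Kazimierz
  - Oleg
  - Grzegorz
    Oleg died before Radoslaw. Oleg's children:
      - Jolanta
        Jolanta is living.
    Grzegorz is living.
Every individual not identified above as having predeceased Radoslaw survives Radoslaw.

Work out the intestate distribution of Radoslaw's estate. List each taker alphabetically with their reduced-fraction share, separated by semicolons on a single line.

There is no surviving spouse, so the entire estate passes to Radoslaw's descendants per stirpes.
The estate is divided into 4 equal shares of 1/4 among Danuta, Kazimierz, Oleg, Grzegorz.
Danuta is living and takes 1/4.
Kazimierz is living and takes 1/4.
Oleg predeceased; the 1/4 allotted to Oleg's branch passes to Oleg's issue by representation.
Jolanta is the sole taker at this level and receives the full 1/4.
Grzegorz is living and takes 1/4.

Danuta 1/4; Grzegorz 1/4; Jolanta 1/4; Kazimierz 1/4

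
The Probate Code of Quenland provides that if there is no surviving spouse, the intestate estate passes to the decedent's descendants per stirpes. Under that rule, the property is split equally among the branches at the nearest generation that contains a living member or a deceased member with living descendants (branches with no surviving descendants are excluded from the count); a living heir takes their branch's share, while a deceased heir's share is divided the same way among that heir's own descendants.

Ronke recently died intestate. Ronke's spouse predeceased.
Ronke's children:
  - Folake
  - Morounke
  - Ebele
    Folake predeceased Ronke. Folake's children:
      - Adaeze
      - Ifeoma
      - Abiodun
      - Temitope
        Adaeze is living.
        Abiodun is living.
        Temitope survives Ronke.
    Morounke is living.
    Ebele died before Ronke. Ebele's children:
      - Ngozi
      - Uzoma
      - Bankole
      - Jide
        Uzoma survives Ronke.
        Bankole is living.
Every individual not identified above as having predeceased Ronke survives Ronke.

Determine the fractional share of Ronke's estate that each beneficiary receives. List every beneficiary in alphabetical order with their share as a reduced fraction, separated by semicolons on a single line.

There is no surviving spouse, so the entire estate passes to Ronke's descendants per stirpes.
The estate is divided into 3 equal shares of 1/3 among Folake, Morounke, Ebele.
Folake predeceased; the 1/3 allotted to Folake's branch passes to Folake's issue by representation.
The 1/3 is divided into 4 equal shares of 1/12 among Adaeze, Ifeoma, Abiodun, Temitope.
Adaeze is living and takes 1/12.
Ifeoma is living and takes 1/12.
Abiodun is living and takes 1/12.
Temitope is living and takes 1/12.
Morounke is living and takes 1/3.
Ebele predeceased; the 1/3 allotted to Ebele's branch passes to Ebele's issue by representation.
The 1/3 is divided into 4 equal shares of 1/12 among Ngozi, Uzoma, Bankole, Jide.
Ngozi is living and takes 1/12.
Uzoma is living and takes 1/12.
Bankole is living and takes 1/12.
Jide is living and takes 1/12.

Abiodun 1/12; Adaeze 1/12; Bankole 1/12; Ifeoma 1/12; Jide 1/12; Morounke 1/3; Ngozi 1/12; Temitope 1/12; Uzoma 1/12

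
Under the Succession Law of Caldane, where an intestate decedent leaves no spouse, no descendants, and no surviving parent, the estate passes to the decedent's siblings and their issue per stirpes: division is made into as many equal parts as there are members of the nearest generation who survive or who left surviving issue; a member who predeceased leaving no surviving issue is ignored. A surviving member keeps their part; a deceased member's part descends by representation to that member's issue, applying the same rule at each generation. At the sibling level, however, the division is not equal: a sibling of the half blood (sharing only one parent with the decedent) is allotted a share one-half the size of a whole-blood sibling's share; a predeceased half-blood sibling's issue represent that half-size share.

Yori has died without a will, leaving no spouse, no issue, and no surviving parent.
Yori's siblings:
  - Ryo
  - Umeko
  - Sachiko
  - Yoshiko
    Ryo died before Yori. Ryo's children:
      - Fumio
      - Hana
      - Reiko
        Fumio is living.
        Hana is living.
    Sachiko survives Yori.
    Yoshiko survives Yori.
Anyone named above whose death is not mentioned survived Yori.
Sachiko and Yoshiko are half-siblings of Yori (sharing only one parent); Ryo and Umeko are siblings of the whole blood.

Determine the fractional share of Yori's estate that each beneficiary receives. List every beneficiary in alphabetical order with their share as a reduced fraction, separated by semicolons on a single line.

Fumio 1/9; Hana 1/9; Reiko 1/9; Sachiko 1/6; Umeko 1/3; Yoshiko 1/6

No spouse, descendants, or parent survives, so the estate passes to Yori's siblings per stirpes.
Half-blood siblings count for one-half the weight of whole-blood siblings at the initial division.
Dividing 1 in proportion to weights (total weight 3): Ryo (weight 1) → 1/3; Umeko (weight 1) → 1/3; Sachiko (weight 1/2) → 1/6; Yoshiko (weight 1/2) → 1/6.
Ryo predeceased; the 1/3 allotted to Ryo's branch passes to Ryo's issue by representation.
The 1/3 is divided into 3 equal shares of 1/9 among Fumio, Hana, Reiko.
Fumio is living and takes 1/9.
Hana is living and takes 1/9.
Reiko is living and takes 1/9.
Umeko is living and takes 1/3.
Sachiko is living and takes 1/6.
Yoshiko is living and takes 1/6.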